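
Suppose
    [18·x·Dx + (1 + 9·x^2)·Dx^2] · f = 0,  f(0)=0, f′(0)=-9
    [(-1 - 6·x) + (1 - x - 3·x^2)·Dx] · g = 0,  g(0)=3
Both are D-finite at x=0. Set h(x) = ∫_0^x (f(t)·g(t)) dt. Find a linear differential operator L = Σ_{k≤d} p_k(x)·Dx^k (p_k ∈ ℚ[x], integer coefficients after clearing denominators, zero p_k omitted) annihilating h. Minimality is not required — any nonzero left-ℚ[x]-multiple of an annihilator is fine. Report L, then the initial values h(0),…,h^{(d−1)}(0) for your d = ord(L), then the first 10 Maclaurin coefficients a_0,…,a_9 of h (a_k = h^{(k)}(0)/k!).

f: a_k = 0, -9, 0, 27, 0, -729/5, 0, 6561/7, 0, -6561, …
g: a_k = 3, 3, 12, 21, 57, 120, 291, 651, 1524, 3477, …
h₀=f·g: eliminate ⇒ L₀, order ≤ 2·1.
Integrate: L := L₀·Dx.
L = (6 + 18·x + 162·x^2)·Dx + (2 - 6·x + 36·x^2 + 162·x^3)·Dx^2 + (-1 + x - 6·x^2 + 9·x^3 + 27·x^4)·Dx^3  (order 3).
h: a_k = 0, 0, -27/2, -9, -27/4, -108/5, -522/5, -4752/35, -621/280, -11157/35, …
ICs: h(0) = 0, h′(0) = 0, h′′(0) = -27.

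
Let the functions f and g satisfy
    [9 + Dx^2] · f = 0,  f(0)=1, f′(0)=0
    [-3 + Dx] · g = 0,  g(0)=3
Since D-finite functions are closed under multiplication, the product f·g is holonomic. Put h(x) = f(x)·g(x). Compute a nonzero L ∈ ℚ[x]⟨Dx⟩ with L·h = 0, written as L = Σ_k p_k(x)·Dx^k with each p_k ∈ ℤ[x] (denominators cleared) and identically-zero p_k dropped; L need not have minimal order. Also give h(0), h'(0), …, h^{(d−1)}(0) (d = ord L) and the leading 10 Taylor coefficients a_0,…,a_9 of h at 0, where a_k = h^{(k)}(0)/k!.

f: a_k = 1, 0, -9/2, 0, 27/8, 0, -81/80, 0, 729/4480, 0, …
g: a_k = 3, 9, 27/2, 27/2, 81/8, 243/40, 243/80, 729/560, 2187/4480, 729/4480, …
f·g: L₀ = L_f ⊗_s L_g, ord ≤ 2·1.
L = 18 - 6·Dx + Dx^2  (order 2).
h: a_k = 3, 9, 0, -27, -81/2, -243/10, 0, 729/70, 2187/280, 729/280, …
ICs: h(0) = 3, h′(0) = 9.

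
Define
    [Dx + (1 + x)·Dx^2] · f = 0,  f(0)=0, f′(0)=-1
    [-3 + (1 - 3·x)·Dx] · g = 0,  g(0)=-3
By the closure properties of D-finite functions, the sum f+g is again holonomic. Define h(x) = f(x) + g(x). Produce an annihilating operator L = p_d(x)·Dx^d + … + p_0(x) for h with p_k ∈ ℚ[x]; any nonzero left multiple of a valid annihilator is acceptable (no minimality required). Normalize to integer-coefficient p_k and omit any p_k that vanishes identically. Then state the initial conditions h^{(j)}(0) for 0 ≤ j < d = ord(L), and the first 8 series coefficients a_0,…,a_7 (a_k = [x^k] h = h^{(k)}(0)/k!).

f: a_k = 0, -1, 1/2, -1/3, 1/4, -1/5, 1/6, -1/7, …
g: a_k = -3, -9, -27, -81, -243, -729, -2187, -6561, …
Sum ⇒ L₀ = lclm(L_f,L_g) in ℚ(x)⟨Dx⟩.
L = (-66 - 18·x)·Dx + (-52 - 120·x - 36·x^2)·Dx^2 + (7 - 11·x - 27·x^2 - 9·x^3)·Dx^3  (order 3).
h: a_k = -3, -10, -53/2, -244/3, -971/4, -3646/5, -13121/6, -45928/7, …
ICs: h(0) = -3, h′(0) = -10, h′′(0) = -53.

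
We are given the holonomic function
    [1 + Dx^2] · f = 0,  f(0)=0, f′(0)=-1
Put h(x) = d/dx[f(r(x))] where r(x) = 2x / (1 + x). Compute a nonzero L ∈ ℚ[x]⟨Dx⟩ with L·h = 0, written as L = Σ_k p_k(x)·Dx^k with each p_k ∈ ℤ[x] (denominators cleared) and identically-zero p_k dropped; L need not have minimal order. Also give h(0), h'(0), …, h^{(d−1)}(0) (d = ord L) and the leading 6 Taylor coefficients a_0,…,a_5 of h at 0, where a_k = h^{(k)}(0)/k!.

f: a_k = 0, -1, 0, 1/6, 0, -1/120, …
f∘r: x↦r, Dx↦Dx/r' in L_f ⇒ L₀.
h₀' ⇒ L via d/dx closure of L₀.
L = (10 + 12·x + 6·x^2) + (6 + 18·x + 18·x^2 + 6·x^3)·Dx + (1 + 4·x + 6·x^2 + 4·x^3 + x^4)·Dx^2  (order 2).
h: a_k = -2, 4, -2, -8, 86/3, -60, …
ICs: h(0) = -2, h′(0) = 4.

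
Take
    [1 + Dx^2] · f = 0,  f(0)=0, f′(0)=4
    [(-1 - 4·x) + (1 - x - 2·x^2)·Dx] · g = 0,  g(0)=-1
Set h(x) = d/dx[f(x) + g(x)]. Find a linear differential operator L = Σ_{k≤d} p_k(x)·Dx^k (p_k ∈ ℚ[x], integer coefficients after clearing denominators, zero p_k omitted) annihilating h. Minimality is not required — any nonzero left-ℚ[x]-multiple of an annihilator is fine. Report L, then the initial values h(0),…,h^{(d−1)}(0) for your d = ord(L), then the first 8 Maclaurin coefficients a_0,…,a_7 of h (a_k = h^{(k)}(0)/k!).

f: a_k = 0, 4, 0, -2/3, 0, 1/30, 0, -1/1260, …
g: a_k = -1, -1, -3, -5, -11, -21, -43, -85, …
Weyl lclm of L_f,L_g ⇒ L₀ (ord ≤ 3).
h₀' ⇒ L via d/dx closure of L₀.
L = (270 + 1200·x + 2862·x^2 + 1860·x^3 + 1920·x^4 + 144·x^5 + 96·x^6) + (-31 - 115·x + 75·x^2 + 241·x^3 + 430·x^4 + 372·x^5 + 56·x^6 + 32·x^7)·Dx + (270 + 1200·x + 2862·x^2 + 1860·x^3 + 1920·x^4 + 144·x^5 + 96·x^6)·Dx^2 + (-31 - 115·x + 75·x^2 + 241·x^3 + 430·x^4 + 372·x^5 + 56·x^6 + 32·x^7)·Dx^3  (order 3).
h: a_k = 3, -6, -17, -44, -629/6, -258, -107101/180, -1368, …
ICs: h(0) = 3, h′(0) = -6, h′′(0) = -34.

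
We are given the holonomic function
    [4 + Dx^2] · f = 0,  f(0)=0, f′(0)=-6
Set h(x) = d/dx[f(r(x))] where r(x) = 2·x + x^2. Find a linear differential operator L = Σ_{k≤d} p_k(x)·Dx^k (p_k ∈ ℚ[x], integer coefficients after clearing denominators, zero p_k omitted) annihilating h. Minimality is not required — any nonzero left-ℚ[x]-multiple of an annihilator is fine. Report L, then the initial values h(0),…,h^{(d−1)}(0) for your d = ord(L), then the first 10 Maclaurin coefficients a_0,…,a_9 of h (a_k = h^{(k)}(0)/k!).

L = (19 + 64·x + 96·x^2 + 64·x^3 + 16·x^4) + (-3 - 3·x)·Dx + (1 + 2·x + x^2)·Dx^2  (order 2).
h: a_k = -12, -12, 96, 192, -8, -360, -5696/15, 256/15, 38776/105, 2248/7, …
ICs: h(0) = -12, h′(0) = -12.

f: a_k = 0, -6, 0, 4, 0, -4/5, 0, 8/105, 0, -4/945, …
h₀=f(r): pull back L_f along r ⇒ L₀.
Derive L from L₀ (diff closure).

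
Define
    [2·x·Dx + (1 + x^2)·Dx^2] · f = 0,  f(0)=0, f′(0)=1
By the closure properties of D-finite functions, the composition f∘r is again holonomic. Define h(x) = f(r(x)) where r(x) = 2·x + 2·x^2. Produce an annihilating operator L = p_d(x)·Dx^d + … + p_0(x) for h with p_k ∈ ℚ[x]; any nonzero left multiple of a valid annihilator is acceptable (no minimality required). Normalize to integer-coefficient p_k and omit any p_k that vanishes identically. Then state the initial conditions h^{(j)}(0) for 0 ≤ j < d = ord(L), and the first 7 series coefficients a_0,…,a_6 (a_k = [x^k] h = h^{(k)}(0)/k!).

f: a_k = 0, 1, 0, -1/3, 0, 1/5, 0, …
L₀ from L_f via x↦r, Dx↦r'^{-1}Dx.
L = (-2 + 8·x + 32·x^2 + 48·x^3 + 24·x^4)·Dx + (1 + 2·x + 4·x^2 + 16·x^3 + 20·x^4 + 8·x^5)·Dx^2  (order 2).
h: a_k = 0, 2, 2, -8/3, -8, -8/5, 88/3, …
ICs: h(0) = 0, h′(0) = 2.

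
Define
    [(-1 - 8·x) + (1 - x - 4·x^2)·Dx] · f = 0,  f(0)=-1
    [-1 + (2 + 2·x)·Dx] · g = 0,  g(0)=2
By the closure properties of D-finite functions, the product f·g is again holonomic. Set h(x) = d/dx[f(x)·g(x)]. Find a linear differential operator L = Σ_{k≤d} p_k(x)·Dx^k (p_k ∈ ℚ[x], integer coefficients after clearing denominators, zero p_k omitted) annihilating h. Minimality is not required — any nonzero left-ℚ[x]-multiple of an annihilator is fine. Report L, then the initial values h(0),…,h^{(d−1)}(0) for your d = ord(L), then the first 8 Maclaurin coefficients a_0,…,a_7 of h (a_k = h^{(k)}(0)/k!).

f: a_k = -1, -1, -5, -9, -29, -65, -181, -441, …
g: a_k = 2, 1, -1/4, 1/8, -5/64, 7/128, -21/512, 33/1024, …
h₀=f·g: eliminate ⇒ L₀, order ≤ 1·1.
h=h₀': d/dx-closure on L₀ ⇒ L.
L = (43 + 210·x + 603·x^2 + 680·x^3 + 240·x^4) + (-6 - 34·x + 6·x^2 + 194·x^3 + 256·x^4 + 96·x^5)·Dx  (order 1).
h: a_k = -3, -43/2, -549/8, -4211/16, -100705/128, -645885/256, -7525945/1024, -44759491/2048, …
ICs: h(0) = -3.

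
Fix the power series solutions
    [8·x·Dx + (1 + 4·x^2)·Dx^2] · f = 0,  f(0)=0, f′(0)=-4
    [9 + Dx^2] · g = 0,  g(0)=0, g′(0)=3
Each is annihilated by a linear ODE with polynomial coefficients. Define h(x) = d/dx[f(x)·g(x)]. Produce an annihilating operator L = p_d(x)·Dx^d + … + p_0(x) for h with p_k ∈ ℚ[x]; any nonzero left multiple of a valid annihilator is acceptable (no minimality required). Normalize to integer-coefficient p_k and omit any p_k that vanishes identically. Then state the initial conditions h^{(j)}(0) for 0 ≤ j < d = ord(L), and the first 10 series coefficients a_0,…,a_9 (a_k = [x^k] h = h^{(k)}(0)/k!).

f: a_k = 0, -4, 0, 16/3, 0, -64/5, 0, 256/7, 0, -1024/9, …
g: a_k = 0, 3, 0, -9/2, 0, 81/40, 0, -243/560, 0, 243/4480, …
Product ⇒ symmetric product L₀, ord ≤ 4.
Derive L from L₀ (diff closure).
L = (134325 + 1685016·x^2 + 9665136·x^4 + 17604864·x^6 + 22954752·x^8 + 28366848·x^10 + 26873856·x^12) + (77328·x + 1187136·x^3 + 5460480·x^5 + 10782720·x^7 + 14929920·x^9 + 11943936·x^11)·Dx + (17850 + 242160·x^2 + 1468896·x^4 + 3414528·x^6 + 5764608·x^8 + 7630848·x^10 + 5971968·x^12)·Dx^2 + (8592·x + 131904·x^3 + 606720·x^5 + 1198080·x^7 + 1658880·x^9 + 1327104·x^11)·Dx^3 + (325 + 6104·x^2 + 43888·x^4 + 162048·x^6 + 357120·x^8 + 497664·x^10 + 331776·x^12)·Dx^4  (order 4).
h: a_k = 0, -24, 0, 136, 0, -423, 0, 7194/5, 0, -8977181/1680, …
ICs: h(0) = 0, h′(0) = -24, h′′(0) = 0, h′′′(0) = 816.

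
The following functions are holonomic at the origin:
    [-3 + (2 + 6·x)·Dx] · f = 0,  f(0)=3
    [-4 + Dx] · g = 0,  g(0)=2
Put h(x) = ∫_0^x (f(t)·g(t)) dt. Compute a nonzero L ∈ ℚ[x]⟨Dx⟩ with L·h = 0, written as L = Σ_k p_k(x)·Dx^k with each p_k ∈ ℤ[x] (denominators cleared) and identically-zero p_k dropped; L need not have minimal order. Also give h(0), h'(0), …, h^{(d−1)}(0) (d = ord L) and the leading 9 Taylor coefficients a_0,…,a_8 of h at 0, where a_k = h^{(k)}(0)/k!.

L = (-11 - 24·x)·Dx + (2 + 6·x)·Dx^2  (order 2).
h: a_k = 0, 6, 33/2, 103/4, 953/32, 8161/320, 76883/3840, 497863/53760, 9695729/860160, …
ICs: h(0) = 0, h′(0) = 6.

f: a_k = 3, 9/2, -27/8, 81/16, -1215/128, 5103/256, -45927/1024, 216513/2048, -8444007/32768, …
g: a_k = 2, 8, 16, 64/3, 64/3, 256/15, 512/45, 2048/315, 1024/315, …
Sym-product of L_f,L_g gives L₀ (≤ ord 1).
∫: right-multiply L₀ by Dx.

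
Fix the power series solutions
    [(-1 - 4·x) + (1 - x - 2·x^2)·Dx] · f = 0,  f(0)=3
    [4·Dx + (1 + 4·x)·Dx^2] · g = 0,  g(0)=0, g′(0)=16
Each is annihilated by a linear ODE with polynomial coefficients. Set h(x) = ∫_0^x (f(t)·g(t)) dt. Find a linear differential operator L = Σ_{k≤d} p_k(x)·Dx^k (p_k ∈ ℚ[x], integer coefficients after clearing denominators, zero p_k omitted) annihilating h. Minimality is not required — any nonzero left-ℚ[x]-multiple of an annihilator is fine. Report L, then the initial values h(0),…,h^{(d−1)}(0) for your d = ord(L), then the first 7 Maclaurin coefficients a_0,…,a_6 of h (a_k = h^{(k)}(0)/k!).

f: a_k = 3, 3, 9, 15, 33, 63, 129, …
g: a_k = 0, 16, -32, 256/3, -256, 4096/5, -8192/3, …
h₀=f·g: eliminate ⇒ L₀, order ≤ 1·2.
Integrate: L := L₀·Dx.
L = (8 + 32·x)·Dx + (-2 + 20·x + 40·x^2)·Dx^2 + (-1 - 3·x + 6·x^2 + 8·x^3)·Dx^3  (order 3).
h: a_k = 0, 0, 24, -16, 76, -112, 2088/5, …
ICs: h(0) = 0, h′(0) = 0, h′′(0) = 48.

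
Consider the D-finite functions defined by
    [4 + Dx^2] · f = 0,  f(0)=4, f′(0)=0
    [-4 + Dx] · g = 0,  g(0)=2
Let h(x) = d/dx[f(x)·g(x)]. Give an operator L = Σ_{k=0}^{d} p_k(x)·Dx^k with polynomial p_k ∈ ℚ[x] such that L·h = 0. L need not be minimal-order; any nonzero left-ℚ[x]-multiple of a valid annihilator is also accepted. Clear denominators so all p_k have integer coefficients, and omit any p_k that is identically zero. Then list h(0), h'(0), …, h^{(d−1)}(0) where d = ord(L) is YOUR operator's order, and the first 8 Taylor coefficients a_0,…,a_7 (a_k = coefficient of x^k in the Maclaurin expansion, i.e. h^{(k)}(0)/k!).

f: a_k = 4, 0, -8, 0, 8/3, 0, -16/45, 0, …
g: a_k = 2, 8, 16, 64/3, 64/3, 256/15, 512/45, 2048/315, …
Sym-product of L_f,L_g gives L₀ (≤ ord 2).
Derive L from L₀ (diff closure).
L = 20 - 8·Dx + Dx^2  (order 2).
h: a_k = 32, 96, 64, -448/3, -1216/3, -2496/5, -17792/45, -67456/315, …
ICs: h(0) = 32, h′(0) = 96.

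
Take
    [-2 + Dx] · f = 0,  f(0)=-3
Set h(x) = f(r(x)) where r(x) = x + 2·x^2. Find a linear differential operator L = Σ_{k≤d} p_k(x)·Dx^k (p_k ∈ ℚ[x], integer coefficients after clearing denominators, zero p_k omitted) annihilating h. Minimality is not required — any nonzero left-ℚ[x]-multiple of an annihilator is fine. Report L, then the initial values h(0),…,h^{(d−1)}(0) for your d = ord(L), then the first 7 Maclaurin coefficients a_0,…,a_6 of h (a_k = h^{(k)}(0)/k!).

L = (-2 - 8·x) + Dx  (order 1).
h: a_k = -3, -6, -18, -28, -50, -324/5, -1324/15, …
ICs: h(0) = -3.

f: a_k = -3, -6, -6, -4, -2, -4/5, -4/15, …
h₀=f(r): pull back L_f along r ⇒ L₀.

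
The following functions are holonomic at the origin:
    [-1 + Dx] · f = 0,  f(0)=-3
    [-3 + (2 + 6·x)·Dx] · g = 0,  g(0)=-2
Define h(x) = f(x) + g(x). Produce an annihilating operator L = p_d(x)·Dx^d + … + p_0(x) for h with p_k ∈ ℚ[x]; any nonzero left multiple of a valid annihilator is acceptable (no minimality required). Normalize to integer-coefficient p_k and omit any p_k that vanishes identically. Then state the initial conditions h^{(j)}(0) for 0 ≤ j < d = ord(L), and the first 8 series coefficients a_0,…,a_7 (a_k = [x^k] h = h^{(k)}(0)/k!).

f: a_k = -3, -3, -3/2, -1/2, -1/8, -1/40, -1/240, -1/1680, …
g: a_k = -2, -3, 9/4, -27/8, 405/64, -1701/128, 15309/512, -72171/1024, …
f+g: L₀ = lclm(L_f,L_g), ord ≤ 1+1.
L = (15 + 18·x) + (-13 - 24·x - 36·x^2)·Dx + (-2 + 6·x + 36·x^2)·Dx^2  (order 2).
h: a_k = -5, -6, 3/4, -31/8, 397/64, -8521/640, 229603/7680, -7578019/107520, …
ICs: h(0) = -5, h′(0) = -6.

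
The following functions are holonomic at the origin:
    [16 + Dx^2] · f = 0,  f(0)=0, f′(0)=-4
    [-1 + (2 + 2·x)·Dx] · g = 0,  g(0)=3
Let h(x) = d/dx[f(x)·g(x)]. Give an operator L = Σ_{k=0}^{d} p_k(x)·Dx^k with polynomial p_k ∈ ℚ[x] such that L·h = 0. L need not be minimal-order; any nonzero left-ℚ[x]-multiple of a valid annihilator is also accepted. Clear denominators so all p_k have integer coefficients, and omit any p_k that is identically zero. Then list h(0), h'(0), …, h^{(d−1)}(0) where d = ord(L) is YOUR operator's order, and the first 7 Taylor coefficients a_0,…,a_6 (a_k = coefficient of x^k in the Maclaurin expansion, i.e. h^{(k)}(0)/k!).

L = (4733 + 17664·x + 25216·x^2 + 16384·x^3 + 4096·x^4) + (-244 - 756·x - 768·x^2 - 256·x^3)·Dx + (268 + 1048·x + 1548·x^2 + 1024·x^3 + 256·x^4)·Dx^2  (order 2).
h: a_k = -12, -12, 201/2, 61, -4661/32, -10683/160, 64235/768, …
ICs: h(0) = -12, h′(0) = -12.

f: a_k = 0, -4, 0, 32/3, 0, -128/15, 0, …
g: a_k = 3, 3/2, -3/8, 3/16, -15/128, 21/256, -63/1024, …
h₀=f·g: eliminate ⇒ L₀, order ≤ 2·1.
h=h₀': d/dx-closure on L₀ ⇒ L.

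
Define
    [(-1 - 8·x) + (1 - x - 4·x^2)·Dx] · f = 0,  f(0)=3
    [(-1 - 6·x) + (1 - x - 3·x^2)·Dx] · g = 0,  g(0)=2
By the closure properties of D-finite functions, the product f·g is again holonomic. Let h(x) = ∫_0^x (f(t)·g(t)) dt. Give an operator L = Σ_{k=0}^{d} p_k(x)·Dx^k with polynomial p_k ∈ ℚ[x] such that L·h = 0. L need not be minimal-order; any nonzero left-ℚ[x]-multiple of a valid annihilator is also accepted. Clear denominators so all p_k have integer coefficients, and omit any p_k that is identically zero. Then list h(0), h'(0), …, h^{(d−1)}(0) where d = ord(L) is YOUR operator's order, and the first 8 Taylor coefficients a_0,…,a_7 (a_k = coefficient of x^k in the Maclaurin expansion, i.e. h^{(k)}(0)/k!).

f: a_k = 3, 3, 15, 27, 87, 195, 543, 1323, …
g: a_k = 2, 2, 8, 14, 38, 80, 194, 434, …
f·g: L₀ = L_f ⊗_s L_g, ord ≤ 1·1.
Integrate: L := L₀·Dx.
L = (-2 - 12·x + 21·x^2 + 48·x^3)·Dx + (1 - 2·x - 6·x^2 + 7·x^3 + 12·x^4)·Dx^2  (order 2).
h: a_k = 0, 6, 6, 20, 75/2, 504/5, 224, 3942/7, …
ICs: h(0) = 0, h′(0) = 6.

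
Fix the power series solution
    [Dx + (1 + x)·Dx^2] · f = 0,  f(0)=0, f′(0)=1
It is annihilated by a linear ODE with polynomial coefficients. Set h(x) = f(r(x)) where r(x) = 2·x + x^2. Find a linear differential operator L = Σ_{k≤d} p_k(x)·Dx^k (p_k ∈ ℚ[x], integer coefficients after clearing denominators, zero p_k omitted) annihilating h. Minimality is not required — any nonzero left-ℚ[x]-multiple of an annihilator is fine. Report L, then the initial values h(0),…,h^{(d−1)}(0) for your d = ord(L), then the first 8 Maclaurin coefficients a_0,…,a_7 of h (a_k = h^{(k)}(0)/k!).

f: a_k = 0, 1, -1/2, 1/3, -1/4, 1/5, -1/6, 1/7, …
f∘r: x↦r, Dx↦Dx/r' in L_f ⇒ L₀.
L = Dx + (1 + x)·Dx^2  (order 2).
h: a_k = 0, 2, -1, 2/3, -1/2, 2/5, -1/3, 2/7, …
ICs: h(0) = 0, h′(0) = 2.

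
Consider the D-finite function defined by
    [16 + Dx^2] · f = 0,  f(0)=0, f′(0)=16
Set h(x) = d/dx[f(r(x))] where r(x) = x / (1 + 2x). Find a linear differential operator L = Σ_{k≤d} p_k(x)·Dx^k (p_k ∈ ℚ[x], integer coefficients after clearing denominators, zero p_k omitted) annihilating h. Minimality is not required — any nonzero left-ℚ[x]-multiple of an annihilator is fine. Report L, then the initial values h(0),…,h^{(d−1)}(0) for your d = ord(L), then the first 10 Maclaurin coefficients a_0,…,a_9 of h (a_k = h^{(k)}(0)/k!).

f: a_k = 0, 16, 0, -128/3, 0, 512/15, 0, -4096/315, 0, 8192/2835, …
Substitute x→r, Dx→(1/r')Dx; clear ⇒ L₀.
Differentiate: ansatz ord ≤ ord L₀ ⇒ L.
L = (40 + 96·x + 96·x^2) + (12 + 72·x + 144·x^2 + 96·x^3)·Dx + (1 + 8·x + 24·x^2 + 32·x^3 + 16·x^4)·Dx^2  (order 2).
h: a_k = 16, -64, 64, 512, -11008/3, 15360, -2262016/45, 6209536/45, -100888576/315, 37470208/63, …
ICs: h(0) = 16, h′(0) = -64.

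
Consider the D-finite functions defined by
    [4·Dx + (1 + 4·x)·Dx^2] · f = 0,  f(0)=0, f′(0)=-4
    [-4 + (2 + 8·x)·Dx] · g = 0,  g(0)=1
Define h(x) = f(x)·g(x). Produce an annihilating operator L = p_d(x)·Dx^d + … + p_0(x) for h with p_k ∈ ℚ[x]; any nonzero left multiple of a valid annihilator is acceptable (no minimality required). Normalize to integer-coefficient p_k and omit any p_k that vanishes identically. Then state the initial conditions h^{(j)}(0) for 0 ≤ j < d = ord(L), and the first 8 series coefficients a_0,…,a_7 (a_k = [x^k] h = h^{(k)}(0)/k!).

L = 4 + (1 + 8·x + 16·x^2)·Dx^2  (order 2).
h: a_k = 0, -4, 0, 8/3, -32/3, 568/15, -1984/15, 48688/105, …
ICs: h(0) = 0, h′(0) = -4.

f: a_k = 0, -4, 8, -64/3, 64, -1024/5, 2048/3, -16384/7, …
g: a_k = 1, 2, -2, 4, -10, 28, -84, 264, …
Product ⇒ symmetric product L₀, ord ≤ 2.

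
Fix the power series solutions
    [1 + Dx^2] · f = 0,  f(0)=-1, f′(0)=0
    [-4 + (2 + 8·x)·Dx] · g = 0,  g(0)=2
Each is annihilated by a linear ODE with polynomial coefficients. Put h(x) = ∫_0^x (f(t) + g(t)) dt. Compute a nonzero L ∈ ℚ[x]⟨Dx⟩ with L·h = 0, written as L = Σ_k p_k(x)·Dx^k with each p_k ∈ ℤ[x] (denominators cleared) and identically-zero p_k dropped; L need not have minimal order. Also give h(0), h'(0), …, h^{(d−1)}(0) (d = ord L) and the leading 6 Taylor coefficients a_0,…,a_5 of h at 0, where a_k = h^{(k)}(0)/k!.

f: a_k = -1, 0, 1/2, 0, -1/24, 0, …
g: a_k = 2, 4, -4, 8, -20, 56, …
Weyl lclm of L_f,L_g ⇒ L₀ (ord ≤ 3).
h=∫₀ˣh₀: take L = L₀·Dx.
L = (-26 - 16·x - 32·x^2)·Dx + (-3 - 4·x + 48·x^2 + 64·x^3)·Dx^2 + (-26 - 16·x - 32·x^2)·Dx^3 + (-3 - 4·x + 48·x^2 + 64·x^3)·Dx^4  (order 4).
h: a_k = 0, 1, 2, -7/6, 2, -481/120, …
ICs: h(0) = 0, h′(0) = 1, h′′(0) = 4, h′′′(0) = -7.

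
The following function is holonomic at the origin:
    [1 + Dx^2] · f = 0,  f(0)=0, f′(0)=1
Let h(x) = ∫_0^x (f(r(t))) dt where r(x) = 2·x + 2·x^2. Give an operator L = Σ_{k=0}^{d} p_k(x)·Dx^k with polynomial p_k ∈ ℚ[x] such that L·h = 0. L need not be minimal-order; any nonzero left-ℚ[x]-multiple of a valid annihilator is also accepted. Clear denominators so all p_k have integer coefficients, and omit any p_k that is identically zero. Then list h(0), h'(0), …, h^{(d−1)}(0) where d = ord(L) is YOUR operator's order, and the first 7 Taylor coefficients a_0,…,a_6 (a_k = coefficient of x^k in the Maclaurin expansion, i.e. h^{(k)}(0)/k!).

L = (4 + 24·x + 48·x^2 + 32·x^3)·Dx - 2·Dx^2 + (1 + 2·x)·Dx^3  (order 3).
h: a_k = 0, 0, 1, 2/3, -1/3, -4/5, -28/45, …
ICs: h(0) = 0, h′(0) = 0, h′′(0) = 2.

f: a_k = 0, 1, 0, -1/6, 0, 1/120, 0, …
f∘r: x↦r, Dx↦Dx/r' in L_f ⇒ L₀.
∫: right-multiply L₀ by Dx.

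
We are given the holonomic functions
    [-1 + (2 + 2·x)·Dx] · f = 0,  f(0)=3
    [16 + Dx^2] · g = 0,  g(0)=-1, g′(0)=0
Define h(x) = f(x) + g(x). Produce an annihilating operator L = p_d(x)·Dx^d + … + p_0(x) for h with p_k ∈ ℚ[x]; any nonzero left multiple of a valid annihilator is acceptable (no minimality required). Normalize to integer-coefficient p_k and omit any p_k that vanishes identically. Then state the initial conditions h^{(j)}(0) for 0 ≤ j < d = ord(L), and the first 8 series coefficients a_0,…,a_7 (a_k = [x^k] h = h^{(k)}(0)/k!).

f: a_k = 3, 3/2, -3/8, 3/16, -15/128, 21/256, -63/1024, 99/2048, …
g: a_k = -1, 0, 8, 0, -32/3, 0, 256/45, 0, …
L₀ := lclm(L_f,L_g); ord L₀ ≤ 1+2.
L = (-1072 - 2048·x - 1024·x^2) + (2016 + 6112·x + 6144·x^2 + 2048·x^3)·Dx + (-67 - 128·x - 64·x^2)·Dx^2 + (126 + 382·x + 384·x^2 + 128·x^3)·Dx^3  (order 3).
h: a_k = 2, 3/2, 61/8, 3/16, -4141/384, 21/256, 259309/46080, 99/2048, …
ICs: h(0) = 2, h′(0) = 3/2, h′′(0) = 61/4.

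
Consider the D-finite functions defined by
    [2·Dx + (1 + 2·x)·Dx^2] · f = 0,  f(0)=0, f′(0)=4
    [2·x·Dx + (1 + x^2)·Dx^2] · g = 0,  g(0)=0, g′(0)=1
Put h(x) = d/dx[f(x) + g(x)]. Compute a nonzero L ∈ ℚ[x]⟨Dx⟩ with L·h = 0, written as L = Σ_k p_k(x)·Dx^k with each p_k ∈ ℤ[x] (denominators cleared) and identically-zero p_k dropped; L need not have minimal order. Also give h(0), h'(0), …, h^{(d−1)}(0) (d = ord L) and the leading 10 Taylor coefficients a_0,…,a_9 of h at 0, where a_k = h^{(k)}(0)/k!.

L = (-2 - 12·x + 6·x^2 + 4·x^3) + (-5 - 4·x - 9·x^2 + 12·x^3 + 8·x^4)·Dx + (-1 - x + 2·x^2 + x^3 + 3·x^4 + 2·x^5)·Dx^2  (order 2).
h: a_k = 5, -8, 15, -32, 65, -128, 255, -512, 1025, -2048, …
ICs: h(0) = 5, h′(0) = -8.

f: a_k = 0, 4, -4, 16/3, -8, 64/5, -64/3, 256/7, -64, 1024/9, …
g: a_k = 0, 1, 0, -1/3, 0, 1/5, 0, -1/7, 0, 1/9, …
Sum ⇒ L₀ = lclm(L_f,L_g) in ℚ(x)⟨Dx⟩.
Differentiate: ansatz ord ≤ ord L₀ ⇒ L.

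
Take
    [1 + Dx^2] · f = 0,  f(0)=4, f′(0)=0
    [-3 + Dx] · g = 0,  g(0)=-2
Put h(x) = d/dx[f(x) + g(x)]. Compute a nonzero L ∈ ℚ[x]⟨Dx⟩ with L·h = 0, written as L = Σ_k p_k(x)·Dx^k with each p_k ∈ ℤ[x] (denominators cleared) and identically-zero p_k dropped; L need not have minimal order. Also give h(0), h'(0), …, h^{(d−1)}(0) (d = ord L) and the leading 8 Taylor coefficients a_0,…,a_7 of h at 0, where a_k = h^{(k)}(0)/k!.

L = 3 - Dx + 3·Dx^2 - Dx^3  (order 3).
h: a_k = -6, -22, -27, -79/3, -81/4, -731/60, -243/40, -937/360, …
ICs: h(0) = -6, h′(0) = -22, h′′(0) = -54.

f: a_k = 4, 0, -2, 0, 1/6, 0, -1/180, 0, …
g: a_k = -2, -6, -9, -9, -27/4, -81/20, -81/40, -243/280, …
h₀=f+g: left-lcm gives L₀, ord ≤ 3.
h₀' ⇒ L via d/dx closure of L₀.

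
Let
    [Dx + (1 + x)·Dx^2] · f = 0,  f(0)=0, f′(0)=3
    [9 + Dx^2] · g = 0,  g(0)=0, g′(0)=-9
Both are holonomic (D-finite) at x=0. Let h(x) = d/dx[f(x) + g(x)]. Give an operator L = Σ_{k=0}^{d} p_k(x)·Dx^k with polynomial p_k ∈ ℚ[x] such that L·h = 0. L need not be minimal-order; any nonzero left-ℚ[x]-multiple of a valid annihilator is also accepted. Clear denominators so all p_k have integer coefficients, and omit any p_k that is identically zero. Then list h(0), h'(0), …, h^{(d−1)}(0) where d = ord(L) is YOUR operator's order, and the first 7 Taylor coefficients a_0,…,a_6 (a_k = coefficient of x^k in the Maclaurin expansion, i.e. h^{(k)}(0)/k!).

L = (135 + 162·x + 81·x^2) + (99 + 261·x + 243·x^2 + 81·x^3)·Dx + (15 + 18·x + 9·x^2)·Dx^2 + (11 + 29·x + 27·x^2 + 9·x^3)·Dx^3  (order 3).
h: a_k = -6, -3, 87/2, -3, -219/8, -3, 969/80, …
ICs: h(0) = -6, h′(0) = -3, h′′(0) = 87.

f: a_k = 0, 3, -3/2, 1, -3/4, 3/5, -1/2, …
g: a_k = 0, -9, 0, 27/2, 0, -243/40, 0, …
Weyl lclm of L_f,L_g ⇒ L₀ (ord ≤ 4).
h₀' ⇒ L via d/dx closure of L₀.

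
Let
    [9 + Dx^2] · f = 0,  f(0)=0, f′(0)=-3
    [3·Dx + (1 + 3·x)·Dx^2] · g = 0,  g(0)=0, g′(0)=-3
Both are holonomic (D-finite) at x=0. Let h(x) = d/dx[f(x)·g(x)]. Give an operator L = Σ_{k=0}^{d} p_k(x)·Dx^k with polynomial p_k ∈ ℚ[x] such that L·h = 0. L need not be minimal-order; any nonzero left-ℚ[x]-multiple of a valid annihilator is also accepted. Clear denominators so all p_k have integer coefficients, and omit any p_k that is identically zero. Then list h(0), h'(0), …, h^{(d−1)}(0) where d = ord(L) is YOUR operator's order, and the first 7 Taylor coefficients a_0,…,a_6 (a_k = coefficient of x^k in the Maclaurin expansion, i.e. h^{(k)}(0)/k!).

f: a_k = 0, -3, 0, 9/2, 0, -81/40, 0, …
g: a_k = 0, -3, 9/2, -9, 81/4, -243/5, 243/2, …
f·g: L₀ = L_f ⊗_s L_g, ord ≤ 2·2.
Derive L from L₀ (diff closure).
L = (-675 - 3564·x - 10206·x^2 + 8748·x^3 + 94041·x^4 + 157464·x^5 + 78732·x^6) + (-216 - 864·x + 1620·x^2 + 14580·x^3 + 29160·x^4 + 17496·x^5)·Dx + (-84 - 396·x - 378·x^2 + 5832·x^3 + 23814·x^4 + 34992·x^5 + 17496·x^6)·Dx^2 + (-24 - 96·x + 180·x^2 + 1620·x^3 + 3240·x^4 + 1944·x^5)·Dx^3 + (-1 + 84·x^2 + 540·x^3 + 1485·x^4 + 1944·x^5 + 972·x^6)·Dx^4  (order 4).
h: a_k = 0, 18, -81/2, 54, -405/2, 2673/4, -158193/80, …
ICs: h(0) = 0, h′(0) = 18, h′′(0) = -81, h′′′(0) = 324.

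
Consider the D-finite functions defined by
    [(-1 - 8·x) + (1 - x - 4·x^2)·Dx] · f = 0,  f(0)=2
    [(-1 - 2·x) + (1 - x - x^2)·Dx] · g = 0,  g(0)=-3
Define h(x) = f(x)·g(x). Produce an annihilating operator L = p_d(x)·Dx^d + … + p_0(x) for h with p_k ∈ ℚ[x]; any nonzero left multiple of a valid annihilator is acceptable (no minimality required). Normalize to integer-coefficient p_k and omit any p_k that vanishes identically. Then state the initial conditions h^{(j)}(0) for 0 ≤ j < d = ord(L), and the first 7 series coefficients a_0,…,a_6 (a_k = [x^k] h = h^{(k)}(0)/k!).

L = (-2 - 8·x + 15·x^2 + 16·x^3) + (1 - 2·x - 4·x^2 + 5·x^3 + 4·x^4)·Dx  (order 1).
h: a_k = -6, -12, -48, -114, -336, -840, -2262, …
ICs: h(0) = -6.

f: a_k = 2, 2, 10, 18, 58, 130, 362, …
g: a_k = -3, -3, -6, -9, -15, -24, -39, …
f·g: L₀ = L_f ⊗_s L_g, ord ≤ 1·1.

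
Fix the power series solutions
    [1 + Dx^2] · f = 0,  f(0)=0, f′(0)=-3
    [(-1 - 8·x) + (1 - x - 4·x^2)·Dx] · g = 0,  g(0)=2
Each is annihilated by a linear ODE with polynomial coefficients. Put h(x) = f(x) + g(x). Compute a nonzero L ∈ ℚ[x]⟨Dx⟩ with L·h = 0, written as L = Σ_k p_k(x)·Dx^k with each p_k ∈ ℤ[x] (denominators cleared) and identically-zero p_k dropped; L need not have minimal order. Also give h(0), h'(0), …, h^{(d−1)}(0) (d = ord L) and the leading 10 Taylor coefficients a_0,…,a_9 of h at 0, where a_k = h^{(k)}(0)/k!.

L = (-55 - 486·x - 553·x^2 - 1488·x^3 - 80·x^4 - 128·x^5) + (11 + 11·x + 23·x^2 - 169·x^3 - 348·x^4 - 48·x^5 - 64·x^6)·Dx + (-55 - 486·x - 553·x^2 - 1488·x^3 - 80·x^4 - 128·x^5)·Dx^2 + (11 + 11·x + 23·x^2 - 169·x^3 - 348·x^4 - 48·x^5 - 64·x^6)·Dx^3  (order 3).
h: a_k = 2, -1, 10, 37/2, 58, 5199/40, 362, 1481761/1680, 2330, 708583679/120960, …
ICs: h(0) = 2, h′(0) = -1, h′′(0) = 20.

f: a_k = 0, -3, 0, 1/2, 0, -1/40, 0, 1/1680, 0, -1/120960, …
g: a_k = 2, 2, 10, 18, 58, 130, 362, 882, 2330, 5858, …
Weyl lclm of L_f,L_g ⇒ L₀ (ord ≤ 3).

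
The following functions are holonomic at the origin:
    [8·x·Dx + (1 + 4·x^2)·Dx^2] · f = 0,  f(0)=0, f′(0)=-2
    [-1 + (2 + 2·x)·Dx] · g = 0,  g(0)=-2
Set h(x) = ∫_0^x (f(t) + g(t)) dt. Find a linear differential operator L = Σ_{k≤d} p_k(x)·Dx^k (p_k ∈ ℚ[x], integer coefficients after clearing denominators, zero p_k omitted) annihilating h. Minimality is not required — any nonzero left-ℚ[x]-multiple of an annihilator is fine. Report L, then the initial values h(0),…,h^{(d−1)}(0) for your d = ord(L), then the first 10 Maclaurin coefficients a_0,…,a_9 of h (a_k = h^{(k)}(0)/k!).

f: a_k = 0, -2, 0, 8/3, 0, -32/5, 0, 128/7, 0, -512/9, …
g: a_k = -2, -1, 1/4, -1/8, 5/64, -7/128, 21/512, -33/1024, 429/16384, -715/32768, …
h₀=f+g: left-lcm gives L₀, ord ≤ 3.
h=∫₀ˣh₀: take L = L₀·Dx.
L = (-16 - 40·x + 192·x^2 + 96·x^3)·Dx^2 + (-35 - 64·x + 328·x^2 + 768·x^3 + 336·x^4)·Dx^3 + (-2 + 30·x + 48·x^2 + 144·x^3 + 224·x^4 + 96·x^5)·Dx^4  (order 4).
h: a_k = 0, -2, -3/2, 1/12, 61/96, 1/64, -1377/1280, 3/512, 130841/57344, 143/49152, …
ICs: h(0) = 0, h′(0) = -2, h′′(0) = -3, h′′′(0) = 1/2.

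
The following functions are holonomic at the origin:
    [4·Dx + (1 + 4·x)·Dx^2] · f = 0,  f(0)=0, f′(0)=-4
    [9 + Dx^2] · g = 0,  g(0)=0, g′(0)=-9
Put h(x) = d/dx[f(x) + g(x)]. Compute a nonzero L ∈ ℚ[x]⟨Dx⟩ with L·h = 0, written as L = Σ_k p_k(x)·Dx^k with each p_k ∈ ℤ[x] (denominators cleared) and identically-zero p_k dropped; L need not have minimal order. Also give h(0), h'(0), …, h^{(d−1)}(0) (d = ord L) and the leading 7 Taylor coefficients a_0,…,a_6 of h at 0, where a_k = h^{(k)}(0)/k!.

f: a_k = 0, -4, 8, -64/3, 64, -1024/5, 2048/3, …
g: a_k = 0, -9, 0, 27/2, 0, -243/40, 0, …
h₀=f+g: left-lcm gives L₀, ord ≤ 4.
Differentiate: ansatz ord ≤ ord L₀ ⇒ L.
L = (3780 + 2592·x + 5184·x^2) + (369 + 2124·x + 3888·x^2 + 5184·x^3)·Dx + (420 + 288·x + 576·x^2)·Dx^2 + (41 + 236·x + 432·x^2 + 576·x^3)·Dx^3  (order 3).
h: a_k = -13, 16, -47/2, 256, -8435/8, 4096, -1309991/80, …
ICs: h(0) = -13, h′(0) = 16, h′′(0) = -47.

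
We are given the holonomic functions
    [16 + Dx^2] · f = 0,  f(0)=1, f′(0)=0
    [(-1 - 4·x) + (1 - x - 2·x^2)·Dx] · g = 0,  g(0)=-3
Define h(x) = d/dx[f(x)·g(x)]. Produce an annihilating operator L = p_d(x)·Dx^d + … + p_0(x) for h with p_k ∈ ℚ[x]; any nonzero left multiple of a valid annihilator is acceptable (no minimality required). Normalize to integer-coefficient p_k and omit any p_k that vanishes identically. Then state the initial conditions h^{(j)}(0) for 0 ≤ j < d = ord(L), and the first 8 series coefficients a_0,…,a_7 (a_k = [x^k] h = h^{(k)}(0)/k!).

f: a_k = 1, 0, -8, 0, 32/3, 0, -256/45, 0, …
g: a_k = -3, -3, -9, -15, -33, -63, -129, -255, …
Sym-product of L_f,L_g gives L₀ (≤ ord 2).
Differentiate: ansatz ord ≤ ord L₀ ⇒ L.
L = (4 - 128·x - 192·x^2 + 256·x^3 + 256·x^4) + (-5 - 12·x + 48·x^2 + 64·x^3)·Dx + (3 - 7·x - 10·x^2 + 16·x^3 + 16·x^4)·Dx^2  (order 2).
h: a_k = -3, 30, 27, 28, 125, 1682/5, 11137/15, 179192/105, …
ICs: h(0) = -3, h′(0) = 30.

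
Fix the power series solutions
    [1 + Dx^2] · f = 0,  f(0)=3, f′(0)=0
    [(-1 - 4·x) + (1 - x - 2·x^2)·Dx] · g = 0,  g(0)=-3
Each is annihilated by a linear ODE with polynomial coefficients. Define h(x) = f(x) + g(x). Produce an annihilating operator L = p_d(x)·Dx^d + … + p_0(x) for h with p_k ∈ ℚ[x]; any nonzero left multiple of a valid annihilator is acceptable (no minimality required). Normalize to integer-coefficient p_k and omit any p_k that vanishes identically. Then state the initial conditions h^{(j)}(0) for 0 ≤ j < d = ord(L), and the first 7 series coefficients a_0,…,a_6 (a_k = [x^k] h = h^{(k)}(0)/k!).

L = (-31 - 146·x - 133·x^2 - 184·x^3 - 20·x^4 - 16·x^5) + (7 + 3·x - 3·x^2 - 37·x^3 - 42·x^4 - 12·x^5 - 8·x^6)·Dx + (-31 - 146·x - 133·x^2 - 184·x^3 - 20·x^4 - 16·x^5)·Dx^2 + (7 + 3·x - 3·x^2 - 37·x^3 - 42·x^4 - 12·x^5 - 8·x^6)·Dx^3  (order 3).
h: a_k = 0, -3, -21/2, -15, -263/8, -63, -30961/240, …
ICs: h(0) = 0, h′(0) = -3, h′′(0) = -21.

f: a_k = 3, 0, -3/2, 0, 1/8, 0, -1/240, …
g: a_k = -3, -3, -9, -15, -33, -63, -129, …
Sum ⇒ L₀ = lclm(L_f,L_g) in ℚ(x)⟨Dx⟩.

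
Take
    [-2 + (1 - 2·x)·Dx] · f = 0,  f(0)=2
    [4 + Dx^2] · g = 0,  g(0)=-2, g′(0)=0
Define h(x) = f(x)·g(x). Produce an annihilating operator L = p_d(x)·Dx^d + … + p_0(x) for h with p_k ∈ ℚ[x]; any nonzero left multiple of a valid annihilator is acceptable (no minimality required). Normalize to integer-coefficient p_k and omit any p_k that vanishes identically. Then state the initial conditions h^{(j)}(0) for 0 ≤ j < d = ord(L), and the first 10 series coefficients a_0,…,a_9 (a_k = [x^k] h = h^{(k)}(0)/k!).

L = (-4 + 8·x) + 4·Dx + (-1 + 2·x)·Dx^2  (order 2).
h: a_k = -4, -8, -8, -16, -104/3, -208/3, -6224/45, -12448/45, -34856/63, -69712/63, …
ICs: h(0) = -4, h′(0) = -8.

f: a_k = 2, 4, 8, 16, 32, 64, 128, 256, 512, 1024, …
g: a_k = -2, 0, 4, 0, -4/3, 0, 8/45, 0, -4/315, 0, …
h₀=f·g: eliminate ⇒ L₀, order ≤ 1·2.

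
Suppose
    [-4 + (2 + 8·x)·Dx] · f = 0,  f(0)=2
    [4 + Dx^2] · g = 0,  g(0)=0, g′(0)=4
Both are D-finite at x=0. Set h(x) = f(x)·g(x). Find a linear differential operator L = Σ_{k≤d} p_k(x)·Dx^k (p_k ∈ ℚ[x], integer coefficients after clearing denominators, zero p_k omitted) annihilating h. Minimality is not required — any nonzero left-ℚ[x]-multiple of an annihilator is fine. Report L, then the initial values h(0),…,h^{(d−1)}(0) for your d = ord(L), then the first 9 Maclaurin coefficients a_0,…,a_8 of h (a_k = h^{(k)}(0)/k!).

f: a_k = 2, 4, -4, 8, -20, 56, -168, 528, -1716, …
g: a_k = 0, 4, 0, -8/3, 0, 8/15, 0, -16/315, 0, …
Product ⇒ symmetric product L₀, ord ≤ 2.
L = (16 + 32·x + 64·x^2) + (-4 - 16·x)·Dx + (1 + 8·x + 16·x^2)·Dx^2  (order 2).
h: a_k = 0, 8, 16, -64/3, 64/3, -1024/15, 1024/5, -195584/315, 123904/63, …
ICs: h(0) = 0, h′(0) = 8.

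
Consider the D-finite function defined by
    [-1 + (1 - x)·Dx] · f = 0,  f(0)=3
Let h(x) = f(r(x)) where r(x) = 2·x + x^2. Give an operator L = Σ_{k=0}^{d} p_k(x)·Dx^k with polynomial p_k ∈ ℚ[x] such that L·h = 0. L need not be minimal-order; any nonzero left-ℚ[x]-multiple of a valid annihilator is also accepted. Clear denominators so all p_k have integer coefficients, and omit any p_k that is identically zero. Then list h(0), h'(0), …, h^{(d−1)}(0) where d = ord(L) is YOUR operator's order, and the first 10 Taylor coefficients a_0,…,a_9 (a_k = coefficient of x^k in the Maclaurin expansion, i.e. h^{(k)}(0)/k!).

L = (2 + 2·x) + (-1 + 2·x + x^2)·Dx  (order 1).
h: a_k = 3, 6, 15, 36, 87, 210, 507, 1224, 2955, 7134, …
ICs: h(0) = 3.

f: a_k = 3, 3, 3, 3, 3, 3, 3, 3, 3, 3, …
h₀=f(r): pull back L_f along r ⇒ L₀.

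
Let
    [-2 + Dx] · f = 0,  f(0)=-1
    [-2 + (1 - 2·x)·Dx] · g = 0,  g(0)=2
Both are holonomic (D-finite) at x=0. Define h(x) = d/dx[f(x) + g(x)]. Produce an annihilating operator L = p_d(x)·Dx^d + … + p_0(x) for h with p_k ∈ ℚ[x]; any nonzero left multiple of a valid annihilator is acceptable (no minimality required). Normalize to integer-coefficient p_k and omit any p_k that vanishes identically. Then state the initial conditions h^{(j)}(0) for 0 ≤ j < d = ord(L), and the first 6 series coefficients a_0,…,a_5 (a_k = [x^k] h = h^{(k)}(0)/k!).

f: a_k = -1, -2, -2, -4/3, -2/3, -4/15, …
g: a_k = 2, 4, 8, 16, 32, 64, …
h₀=f+g: left-lcm gives L₀, ord ≤ 2.
h₀' ⇒ L via d/dx closure of L₀.
L = (16 + 16·x) + (-10 - 8·x + 8·x^2)·Dx + (1 - 4·x^2)·Dx^2  (order 2).
h: a_k = 2, 12, 44, 376/3, 956/3, 11512/15, …
ICs: h(0) = 2, h′(0) = 12.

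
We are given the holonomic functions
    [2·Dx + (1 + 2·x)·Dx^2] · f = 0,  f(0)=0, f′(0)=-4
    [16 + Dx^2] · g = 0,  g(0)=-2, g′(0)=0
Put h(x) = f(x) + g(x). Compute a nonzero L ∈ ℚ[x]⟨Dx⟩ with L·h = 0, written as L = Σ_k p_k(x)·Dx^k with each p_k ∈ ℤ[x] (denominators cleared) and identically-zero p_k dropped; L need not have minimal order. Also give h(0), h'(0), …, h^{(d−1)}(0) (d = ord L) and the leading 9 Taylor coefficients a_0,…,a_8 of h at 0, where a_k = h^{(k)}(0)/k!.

f: a_k = 0, -4, 4, -16/3, 8, -64/5, 64/3, -256/7, 64, …
g: a_k = -2, 0, 16, 0, -64/3, 0, 512/45, 0, -1024/315, …
h₀=f+g: left-lcm gives L₀, ord ≤ 4.
L = (160 + 256·x + 256·x^2)·Dx + (48 + 224·x + 384·x^2 + 256·x^3)·Dx^2 + (10 + 16·x + 16·x^2)·Dx^3 + (3 + 14·x + 24·x^2 + 16·x^3)·Dx^4  (order 4).
h: a_k = -2, -4, 20, -16/3, -40/3, -64/5, 1472/45, -256/7, 19136/315, …
ICs: h(0) = -2, h′(0) = -4, h′′(0) = 40, h′′′(0) = -32.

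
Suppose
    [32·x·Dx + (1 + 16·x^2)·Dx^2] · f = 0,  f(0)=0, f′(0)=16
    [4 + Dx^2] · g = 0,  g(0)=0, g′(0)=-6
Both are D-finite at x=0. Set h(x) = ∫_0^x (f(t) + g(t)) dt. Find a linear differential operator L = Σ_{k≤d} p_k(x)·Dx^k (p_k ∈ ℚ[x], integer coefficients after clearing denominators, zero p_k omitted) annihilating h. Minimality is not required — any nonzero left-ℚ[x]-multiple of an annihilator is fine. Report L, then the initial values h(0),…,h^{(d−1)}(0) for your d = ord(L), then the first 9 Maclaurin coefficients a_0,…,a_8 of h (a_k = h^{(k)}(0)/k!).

f: a_k = 0, 16, 0, -256/3, 0, 4096/5, 0, -65536/7, 0, …
g: a_k = 0, -6, 0, 4, 0, -4/5, 0, 8/105, 0, …
L₀ := lclm(L_f,L_g); ord L₀ ≤ 2+2.
∫: right-multiply L₀ by Dx.
L = (-6016·x + 102400·x^3 + 32768·x^5)·Dx^2 + (-28 + 1216·x^2 + 27648·x^4 + 16384·x^6)·Dx^3 + (-1504·x + 25600·x^3 + 8192·x^5)·Dx^4 + (-7 + 304·x^2 + 6912·x^4 + 4096·x^6)·Dx^5  (order 5).
h: a_k = 0, 0, 5, 0, -61/3, 0, 682/5, 0, -122879/105, …
ICs: h(0) = 0, h′(0) = 0, h′′(0) = 10, h′′′(0) = 0, h′′′′(0) = -488.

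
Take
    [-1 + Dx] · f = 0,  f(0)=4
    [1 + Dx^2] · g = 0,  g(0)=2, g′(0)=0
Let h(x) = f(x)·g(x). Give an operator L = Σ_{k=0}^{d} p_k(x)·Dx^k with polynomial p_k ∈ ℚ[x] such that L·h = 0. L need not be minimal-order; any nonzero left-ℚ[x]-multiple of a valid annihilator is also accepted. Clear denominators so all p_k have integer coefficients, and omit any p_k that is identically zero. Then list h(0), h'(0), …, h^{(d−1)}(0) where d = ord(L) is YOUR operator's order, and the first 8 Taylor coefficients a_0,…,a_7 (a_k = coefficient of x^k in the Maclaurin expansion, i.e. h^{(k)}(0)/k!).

f: a_k = 4, 4, 2, 2/3, 1/6, 1/30, 1/180, 1/1260, …
g: a_k = 2, 0, -1, 0, 1/12, 0, -1/360, 0, …
Sym-product of L_f,L_g gives L₀ (≤ ord 2).
L = 2 - 2·Dx + Dx^2  (order 2).
h: a_k = 8, 8, 0, -8/3, -4/3, -4/15, 0, 4/315, …
ICs: h(0) = 8, h′(0) = 8.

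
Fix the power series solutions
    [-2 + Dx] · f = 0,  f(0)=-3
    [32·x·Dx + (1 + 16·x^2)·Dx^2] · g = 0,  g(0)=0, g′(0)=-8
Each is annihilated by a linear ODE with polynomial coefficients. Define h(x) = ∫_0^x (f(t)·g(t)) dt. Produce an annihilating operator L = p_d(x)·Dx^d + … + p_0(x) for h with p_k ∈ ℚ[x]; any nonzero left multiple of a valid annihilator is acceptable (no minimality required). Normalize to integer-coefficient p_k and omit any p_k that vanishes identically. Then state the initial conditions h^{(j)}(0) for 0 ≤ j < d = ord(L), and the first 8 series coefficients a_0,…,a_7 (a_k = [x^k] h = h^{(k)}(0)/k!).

L = (4 - 64·x + 64·x^2)·Dx + (-4 + 32·x - 64·x^2)·Dx^2 + (1 + 16·x^2)·Dx^3  (order 3).
h: a_k = 0, 0, 12, 16, -20, -224/5, 824/5, 6880/21, …
ICs: h(0) = 0, h′(0) = 0, h′′(0) = 24.

f: a_k = -3, -6, -6, -4, -2, -4/5, -4/15, -8/105, …
g: a_k = 0, -8, 0, 128/3, 0, -2048/5, 0, 32768/7, …
h₀=f·g: eliminate ⇒ L₀, order ≤ 1·2.
h=∫h₀ ⇒ L = L₀·Dx.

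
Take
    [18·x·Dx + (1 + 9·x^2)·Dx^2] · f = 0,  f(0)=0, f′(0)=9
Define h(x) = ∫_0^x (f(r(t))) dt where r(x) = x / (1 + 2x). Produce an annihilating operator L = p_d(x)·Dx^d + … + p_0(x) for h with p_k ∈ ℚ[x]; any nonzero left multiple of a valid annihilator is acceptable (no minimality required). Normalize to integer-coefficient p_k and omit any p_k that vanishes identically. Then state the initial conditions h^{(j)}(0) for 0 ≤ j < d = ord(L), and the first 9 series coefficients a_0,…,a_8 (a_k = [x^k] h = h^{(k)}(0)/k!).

L = (4 + 26·x)·Dx^2 + (1 + 4·x + 13·x^2)·Dx^3  (order 3).
h: a_k = 0, 0, 9/2, -6, 9/4, 18, -597/10, 414/7, 13347/56, …
ICs: h(0) = 0, h′(0) = 0, h′′(0) = 9.

f: a_k = 0, 9, 0, -27, 0, 729/5, 0, -6561/7, 0, …
L₀ from L_f via x↦r, Dx↦r'^{-1}Dx.
∫: right-multiply L₀ by Dx.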